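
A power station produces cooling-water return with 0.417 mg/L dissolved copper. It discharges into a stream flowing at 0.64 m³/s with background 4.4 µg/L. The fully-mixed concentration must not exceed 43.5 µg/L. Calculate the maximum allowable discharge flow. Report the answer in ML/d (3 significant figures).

4.4 µg/L = 0.0044 mg/L.
43.5 µg/L = 0.0435 mg/L.
Mass balance at complete mixing: C_std·(Q_w + Q_r) = Q_w·C_e + Q_r·C_b.
Rearranging, Q_w = Q_r·(C_std − C_b)/(C_e − C_std) = 0.64·(0.0435 − 0.0044) / (0.417 − 0.0435) = 0.067 m³/s.
= 5.789 ML/d.

5.79 ML/d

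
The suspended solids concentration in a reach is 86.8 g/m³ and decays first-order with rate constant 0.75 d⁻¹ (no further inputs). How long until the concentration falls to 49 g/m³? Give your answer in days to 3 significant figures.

0.762 d

t = ln(C₀/C)/k = ln(86.8/49)/0.75 = 0.5718/0.75 = 0.7624 d.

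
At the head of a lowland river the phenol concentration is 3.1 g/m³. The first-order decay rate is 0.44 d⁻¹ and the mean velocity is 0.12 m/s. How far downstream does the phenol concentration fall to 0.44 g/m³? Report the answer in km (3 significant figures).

From C = C₀·e^(−kt), t = ln(C₀/C)/k = ln(3.1/0.44)/0.44 = 1.952/0.44 = 4.437 d.
Distance = v·t = 0.12 m/s × 3.834e+05 s = 4.601e+04 m = 46.01 km.

46.0 km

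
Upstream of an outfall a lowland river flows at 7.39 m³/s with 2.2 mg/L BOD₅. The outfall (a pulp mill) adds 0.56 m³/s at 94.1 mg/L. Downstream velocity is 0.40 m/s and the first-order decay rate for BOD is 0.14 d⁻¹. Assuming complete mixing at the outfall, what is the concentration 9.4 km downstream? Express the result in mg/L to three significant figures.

After complete mixing, C₀ = (0.56·94.1 + 7.39·2.2) / 7.95 = 8.673 mg/L.
Travel time t = 9400 m / 0.40 m/s = 2.35e+04 s = 0.272 d.
C = 8.673·exp(−0.14·0.272) = 8.673·0.9626 = 8.349 mg/L.

8.35 mg/L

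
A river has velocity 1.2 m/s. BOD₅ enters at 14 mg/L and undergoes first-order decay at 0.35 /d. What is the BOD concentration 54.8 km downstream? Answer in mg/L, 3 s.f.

11.6 mg/L

Travel time t = 54.8 km / 1.2 m/s = 5.48e+04/1.2 = 4.567e+04 s = 0.5285 d.
First-order decay: C = 14·exp(−0.35·0.5285) = 14·0.8311 = 11.64 mg/L.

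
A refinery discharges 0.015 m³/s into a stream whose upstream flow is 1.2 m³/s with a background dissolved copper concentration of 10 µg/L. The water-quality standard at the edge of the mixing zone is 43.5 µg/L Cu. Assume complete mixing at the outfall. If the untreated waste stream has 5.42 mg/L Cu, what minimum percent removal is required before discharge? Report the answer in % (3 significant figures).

10 µg/L = 0.01 mg/L.
43.5 µg/L = 0.0435 mg/L.
Mass balance: 0.0435·1.215 = 0.015·Cₑ + 1.2·0.01.
Cₑ = (0.05285 − 0.012) / 0.015 = 2.724 mg/L.
Required removal = 1 − 2.724/5.42 = 49.75 %.

49.8 %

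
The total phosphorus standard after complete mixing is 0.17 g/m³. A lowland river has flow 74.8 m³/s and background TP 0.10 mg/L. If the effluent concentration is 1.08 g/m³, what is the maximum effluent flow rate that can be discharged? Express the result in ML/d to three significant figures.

Mass balance at complete mixing: C_std·(Q_w + Q_r) = Q_w·C_e + Q_r·C_b.
Rearranging, Q_w = Q_r·(C_std − C_b)/(C_e − C_std) = 74.8·(0.17 − 0.1) / (1.08 − 0.17) = 5.754 m³/s.
= 497.1 ML/d.

497 ML/d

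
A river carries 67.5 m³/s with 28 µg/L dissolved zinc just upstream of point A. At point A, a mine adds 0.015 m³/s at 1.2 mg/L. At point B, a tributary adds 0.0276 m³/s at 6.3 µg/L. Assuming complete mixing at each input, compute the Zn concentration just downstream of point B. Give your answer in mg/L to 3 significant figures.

0.0283 mg/L

28 µg/L = 0.028 mg/L.
After input A: C = (67.5·0.028 + 0.015·1.2) / 67.52 = 0.02826 mg/L.
6.3 µg/L = 0.0063 mg/L.
After input B: C = (67.52·0.02826 + 0.0276·0.0063) / 67.54 = 0.02825 mg/L.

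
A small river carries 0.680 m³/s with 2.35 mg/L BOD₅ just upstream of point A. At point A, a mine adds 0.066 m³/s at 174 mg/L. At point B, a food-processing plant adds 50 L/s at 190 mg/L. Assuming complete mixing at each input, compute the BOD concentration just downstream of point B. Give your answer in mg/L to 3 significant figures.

28.4 mg/L

After input A: C = (0.68·2.35 + 0.066·174) / 0.746 = 17.54 mg/L.
50 L/s = 0.05 m³/s.
After input B: C = (0.746·17.54 + 0.05·190) / 0.796 = 28.37 mg/L.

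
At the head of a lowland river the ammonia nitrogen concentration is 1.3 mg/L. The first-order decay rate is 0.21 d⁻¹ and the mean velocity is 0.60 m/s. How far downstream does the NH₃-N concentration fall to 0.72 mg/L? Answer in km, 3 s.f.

From C = C₀·e^(−kt), t = ln(C₀/C)/k = ln(1.3/0.72)/0.21 = 0.5909/0.21 = 2.814 d.
Distance = v·t = 0.60 m/s × 2.431e+05 s = 1.459e+05 m = 145.9 km.

146 km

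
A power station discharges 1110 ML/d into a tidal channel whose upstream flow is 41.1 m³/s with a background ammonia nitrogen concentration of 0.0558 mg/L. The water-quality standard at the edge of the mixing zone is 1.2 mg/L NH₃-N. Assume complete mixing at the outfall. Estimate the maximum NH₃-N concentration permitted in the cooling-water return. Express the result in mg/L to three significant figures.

4.86 mg/L

1110 ML/d = 12.85 m³/s.
Mass balance: 1.2·53.95 = 12.85·Cₑ + 41.1·0.0558.
Cₑ = (64.74 − 2.293) / 12.85 = 4.86 mg/L.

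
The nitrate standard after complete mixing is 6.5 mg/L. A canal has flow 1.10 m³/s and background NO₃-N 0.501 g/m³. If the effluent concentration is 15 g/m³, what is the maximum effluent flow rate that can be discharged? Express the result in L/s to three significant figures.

Mass balance at complete mixing: C_std·(Q_w + Q_r) = Q_w·C_e + Q_r·C_b.
Rearranging, Q_w = Q_r·(C_std − C_b)/(C_e − C_std) = 1.10·(6.5 − 0.501) / (15 − 6.5) = 0.7763 m³/s.
= 776.3 L/s.

776 L/s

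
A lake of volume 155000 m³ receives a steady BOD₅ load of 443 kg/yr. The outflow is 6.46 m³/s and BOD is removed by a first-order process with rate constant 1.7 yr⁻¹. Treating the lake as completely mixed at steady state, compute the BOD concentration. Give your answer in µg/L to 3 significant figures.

2.17 µg/L

Outflow Q = 6.46 m³/s × 3.156e+07 s/yr = 2.039e+08 m³/yr.
Steady-state CSTR mass balance: W = Q·C + k·V·C, so C = W/(Q + kV).
Q + kV = 2.039e+08 + 1.7·155000 = 2.041e+08 m³/yr.
C = 443/2.041e+08 = 2.17e-06 kg/m³ = 0.00217 mg/L = 2.17 µg/L.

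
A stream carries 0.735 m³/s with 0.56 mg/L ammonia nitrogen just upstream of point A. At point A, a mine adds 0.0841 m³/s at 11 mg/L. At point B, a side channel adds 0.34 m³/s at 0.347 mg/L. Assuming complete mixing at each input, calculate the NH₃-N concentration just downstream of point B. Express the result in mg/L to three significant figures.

1.26 mg/L

After input A: C = (0.735·0.56 + 0.0841·11) / 0.8191 = 1.632 mg/L.
After input B: C = (0.8191·1.632 + 0.34·0.347) / 1.159 = 1.255 mg/L.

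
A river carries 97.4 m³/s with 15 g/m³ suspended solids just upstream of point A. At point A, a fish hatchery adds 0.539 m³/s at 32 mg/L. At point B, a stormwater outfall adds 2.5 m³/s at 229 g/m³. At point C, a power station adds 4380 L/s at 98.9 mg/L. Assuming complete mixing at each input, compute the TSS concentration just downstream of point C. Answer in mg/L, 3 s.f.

23.7 mg/L

After input A: C = (97.4·15 + 0.539·32) / 97.94 = 15.09 mg/L.
After input B: C = (97.94·15.09 + 2.5·229) / 100.4 = 20.42 mg/L.
4380 L/s = 4.38 m³/s.
After input C: C = (100.4·20.42 + 4.38·98.9) / 104.8 = 23.7 mg/L.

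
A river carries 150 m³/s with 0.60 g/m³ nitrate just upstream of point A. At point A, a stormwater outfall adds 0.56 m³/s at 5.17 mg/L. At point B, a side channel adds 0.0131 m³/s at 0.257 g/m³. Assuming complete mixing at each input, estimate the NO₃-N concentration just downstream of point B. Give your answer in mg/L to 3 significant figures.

0.617 mg/L

After input A: C = (150·0.6 + 0.56·5.17) / 150.6 = 0.617 mg/L.
After input B: C = (150.6·0.617 + 0.0131·0.257) / 150.6 = 0.617 mg/L.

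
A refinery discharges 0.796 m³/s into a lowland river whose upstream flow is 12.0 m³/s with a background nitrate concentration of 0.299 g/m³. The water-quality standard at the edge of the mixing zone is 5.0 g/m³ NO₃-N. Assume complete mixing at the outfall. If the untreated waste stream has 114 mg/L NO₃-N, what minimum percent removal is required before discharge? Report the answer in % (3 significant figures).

Mass balance: 5·12.8 = 0.796·Cₑ + 12·0.299.
Cₑ = (63.98 − 3.588) / 0.796 = 75.87 mg/L.
Required removal = 1 − 75.87/114 = 33.45 %.

33.4 %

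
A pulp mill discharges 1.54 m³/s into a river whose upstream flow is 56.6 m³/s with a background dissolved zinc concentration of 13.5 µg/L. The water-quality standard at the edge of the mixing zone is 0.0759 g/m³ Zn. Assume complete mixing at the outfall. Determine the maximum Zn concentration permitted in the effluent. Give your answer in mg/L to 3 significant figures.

2.37 mg/L

13.5 µg/L = 0.0135 mg/L.
Mass balance: 0.0759·58.14 = 1.54·Cₑ + 56.6·0.0135.
Cₑ = (4.413 − 0.7641) / 1.54 = 2.369 mg/L.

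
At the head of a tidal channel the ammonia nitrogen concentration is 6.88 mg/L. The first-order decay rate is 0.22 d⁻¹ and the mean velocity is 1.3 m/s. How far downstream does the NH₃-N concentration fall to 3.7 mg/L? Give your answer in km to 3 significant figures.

From C = C₀·e^(−kt), t = ln(C₀/C)/k = ln(6.88/3.7)/0.22 = 0.6203/0.22 = 2.819 d.
Distance = v·t = 1.3 m/s × 2.436e+05 s = 3.167e+05 m = 316.7 km.

317 km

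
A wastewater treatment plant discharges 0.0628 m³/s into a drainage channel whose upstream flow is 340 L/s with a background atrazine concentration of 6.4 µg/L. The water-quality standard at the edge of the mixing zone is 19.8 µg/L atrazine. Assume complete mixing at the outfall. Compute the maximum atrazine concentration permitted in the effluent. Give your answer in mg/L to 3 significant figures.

340 L/s = 0.34 m³/s.
6.4 µg/L = 0.0064 mg/L.
19.8 µg/L = 0.0198 mg/L.
Mass balance: 0.0198·0.4028 = 0.0628·Cₑ + 0.34·0.0064.
Cₑ = (0.007975 − 0.002176) / 0.0628 = 0.09235 mg/L.

0.0923 mg/L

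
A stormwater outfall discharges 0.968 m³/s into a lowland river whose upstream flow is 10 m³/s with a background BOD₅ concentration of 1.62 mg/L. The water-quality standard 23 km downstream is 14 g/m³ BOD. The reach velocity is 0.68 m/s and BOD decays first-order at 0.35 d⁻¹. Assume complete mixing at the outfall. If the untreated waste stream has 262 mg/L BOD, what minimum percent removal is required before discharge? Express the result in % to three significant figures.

37.0 %

Travel time to the compliance point: t = 2.3e+04/0.68 = 3.382e+04 s = 0.3915 d; decay factor exp(−0.35·0.3915) = 0.872.
So the concentration just after mixing may be at most 14/0.872 = 16.06 mg/L.
Mass balance: 16.06·10.97 = 0.968·Cₑ + 10·1.62.
Cₑ = (176.1 − 16.2) / 0.968 = 165.2 mg/L.
Required removal = 1 − 165.2/262 = 36.95 %.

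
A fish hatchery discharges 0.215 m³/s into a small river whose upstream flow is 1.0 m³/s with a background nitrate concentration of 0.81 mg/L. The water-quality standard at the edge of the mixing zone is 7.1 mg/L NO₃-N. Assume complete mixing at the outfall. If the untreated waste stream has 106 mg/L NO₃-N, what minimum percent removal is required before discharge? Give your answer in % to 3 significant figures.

Mass balance: 7.1·1.215 = 0.215·Cₑ + 1·0.81.
Cₑ = (8.627 − 0.81) / 0.215 = 36.36 mg/L.
Required removal = 1 − 36.36/106 = 65.7 %.

65.7 %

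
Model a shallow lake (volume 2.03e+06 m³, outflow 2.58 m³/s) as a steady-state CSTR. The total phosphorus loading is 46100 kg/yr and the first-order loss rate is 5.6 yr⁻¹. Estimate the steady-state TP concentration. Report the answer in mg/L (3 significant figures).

Outflow Q = 2.58 m³/s × 3.156e+07 s/yr = 8.142e+07 m³/yr.
Steady-state CSTR mass balance: W = Q·C + k·V·C, so C = W/(Q + kV).
Q + kV = 8.142e+07 + 5.6·2.03e+06 = 9.279e+07 m³/yr.
C = 46100/9.279e+07 = 0.0004968 kg/m³ = 0.4968 mg/L.

0.497 mg/L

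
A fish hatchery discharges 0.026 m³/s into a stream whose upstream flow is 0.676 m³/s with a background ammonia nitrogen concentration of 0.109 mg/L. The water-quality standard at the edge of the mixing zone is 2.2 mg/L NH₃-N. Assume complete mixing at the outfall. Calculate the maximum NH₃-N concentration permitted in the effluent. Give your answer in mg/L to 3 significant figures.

Mass balance: 2.2·0.702 = 0.026·Cₑ + 0.676·0.109.
Cₑ = (1.544 − 0.07368) / 0.026 = 56.57 mg/L.

56.6 mg/L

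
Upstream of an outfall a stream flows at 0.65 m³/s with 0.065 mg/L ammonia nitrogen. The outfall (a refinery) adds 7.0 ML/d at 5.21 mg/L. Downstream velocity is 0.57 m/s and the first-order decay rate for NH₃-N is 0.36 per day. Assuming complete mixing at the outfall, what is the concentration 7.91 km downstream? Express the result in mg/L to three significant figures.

7.0 ML/d = 0.08102 m³/s.
After complete mixing, C₀ = (0.08102·5.21 + 0.65·0.065) / 0.731 = 0.6352 mg/L.
Travel time t = 7910 m / 0.57 m/s = 1.388e+04 s = 0.1606 d.
C = 0.6352·exp(−0.36·0.1606) = 0.6352·0.9438 = 0.5995 mg/L.

0.600 mg/L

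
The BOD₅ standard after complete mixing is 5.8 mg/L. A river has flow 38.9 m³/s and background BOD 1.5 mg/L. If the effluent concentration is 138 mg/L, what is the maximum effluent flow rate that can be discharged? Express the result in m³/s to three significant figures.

Mass balance at complete mixing: C_std·(Q_w + Q_r) = Q_w·C_e + Q_r·C_b.
Rearranging, Q_w = Q_r·(C_std − C_b)/(C_e − C_std) = 38.9·(5.8 − 1.5) / (138 − 5.8) = 1.265 m³/s.

1.27 m³/s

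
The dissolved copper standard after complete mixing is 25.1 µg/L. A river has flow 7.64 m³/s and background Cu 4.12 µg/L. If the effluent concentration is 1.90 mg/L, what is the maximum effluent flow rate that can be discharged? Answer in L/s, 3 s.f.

4.12 µg/L = 0.00412 mg/L.
25.1 µg/L = 0.0251 mg/L.
Mass balance at complete mixing: C_std·(Q_w + Q_r) = Q_w·C_e + Q_r·C_b.
Rearranging, Q_w = Q_r·(C_std − C_b)/(C_e − C_std) = 7.64·(0.0251 − 0.00412) / (1.9 − 0.0251) = 0.08549 m³/s.
= 85.49 L/s.

85.5 L/s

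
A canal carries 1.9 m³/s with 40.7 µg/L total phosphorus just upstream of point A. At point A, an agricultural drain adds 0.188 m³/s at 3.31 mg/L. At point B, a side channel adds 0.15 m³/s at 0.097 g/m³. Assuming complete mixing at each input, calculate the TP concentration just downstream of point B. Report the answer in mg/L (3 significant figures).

40.7 µg/L = 0.0407 mg/L.
After input A: C = (1.9·0.0407 + 0.188·3.31) / 2.088 = 0.3351 mg/L.
After input B: C = (2.088·0.3351 + 0.15·0.097) / 2.238 = 0.3191 mg/L.

0.319 mg/L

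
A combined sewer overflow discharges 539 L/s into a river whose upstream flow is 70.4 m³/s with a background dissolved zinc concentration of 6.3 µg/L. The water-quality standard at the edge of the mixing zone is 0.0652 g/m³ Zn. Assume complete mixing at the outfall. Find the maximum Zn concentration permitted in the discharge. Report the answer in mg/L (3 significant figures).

7.76 mg/L

539 L/s = 0.539 m³/s.
6.3 µg/L = 0.0063 mg/L.
Mass balance: 0.0652·70.94 = 0.539·Cₑ + 70.4·0.0063.
Cₑ = (4.625 − 0.4435) / 0.539 = 7.758 mg/L.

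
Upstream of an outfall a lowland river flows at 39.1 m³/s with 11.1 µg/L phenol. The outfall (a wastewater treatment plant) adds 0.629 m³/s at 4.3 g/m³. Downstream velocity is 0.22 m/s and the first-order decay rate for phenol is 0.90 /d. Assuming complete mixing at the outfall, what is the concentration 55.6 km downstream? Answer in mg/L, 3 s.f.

11.1 µg/L = 0.0111 mg/L.
After complete mixing, C₀ = (0.629·4.3 + 39.1·0.0111) / 39.73 = 0.079 mg/L.
Travel time t = 5.56e+04 m / 0.22 m/s = 2.527e+05 s = 2.925 d.
C = 0.079·exp(−0.90·2.925) = 0.079·0.07189 = 0.00568 mg/L.

0.00568 mg/L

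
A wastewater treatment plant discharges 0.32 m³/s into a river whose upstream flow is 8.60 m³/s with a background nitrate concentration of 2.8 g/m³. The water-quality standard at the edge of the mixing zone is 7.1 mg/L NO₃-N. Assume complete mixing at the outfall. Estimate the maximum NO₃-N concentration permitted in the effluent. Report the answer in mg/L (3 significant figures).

Mass balance: 7.1·8.92 = 0.32·Cₑ + 8.6·2.8.
Cₑ = (63.33 − 24.08) / 0.32 = 122.7 mg/L.

123 mg/L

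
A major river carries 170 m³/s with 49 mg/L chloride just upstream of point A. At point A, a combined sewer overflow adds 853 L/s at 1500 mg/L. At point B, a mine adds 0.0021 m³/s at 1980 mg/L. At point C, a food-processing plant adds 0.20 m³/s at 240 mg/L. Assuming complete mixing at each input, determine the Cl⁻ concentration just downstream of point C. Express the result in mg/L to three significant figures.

853 L/s = 0.853 m³/s.
After input A: C = (170·49 + 0.853·1500) / 170.9 = 56.24 mg/L.
After input B: C = (170.9·56.24 + 0.0021·1980) / 170.9 = 56.27 mg/L.
After input C: C = (170.9·56.27 + 0.2·240) / 171.1 = 56.48 mg/L.

56.5 mg/L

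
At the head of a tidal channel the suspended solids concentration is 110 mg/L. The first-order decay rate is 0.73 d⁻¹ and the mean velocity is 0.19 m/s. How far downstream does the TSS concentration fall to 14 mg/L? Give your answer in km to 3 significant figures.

46.4 km

From C = C₀·e^(−kt), t = ln(C₀/C)/k = ln(110/14)/0.73 = 2.061/0.73 = 2.824 d.
Distance = v·t = 0.19 m/s × 2.44e+05 s = 4.636e+04 m = 46.36 km.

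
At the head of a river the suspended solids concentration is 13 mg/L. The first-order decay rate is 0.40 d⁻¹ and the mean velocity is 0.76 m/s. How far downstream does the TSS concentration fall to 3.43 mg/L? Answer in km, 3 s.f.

219 km

From C = C₀·e^(−kt), t = ln(C₀/C)/k = ln(13/3.43)/0.40 = 1.332/0.40 = 3.331 d.
Distance = v·t = 0.76 m/s × 2.878e+05 s = 2.187e+05 m = 218.7 km.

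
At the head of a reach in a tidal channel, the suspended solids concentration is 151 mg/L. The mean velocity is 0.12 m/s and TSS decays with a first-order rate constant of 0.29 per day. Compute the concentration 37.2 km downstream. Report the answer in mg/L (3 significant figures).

53.3 mg/L

Travel time t = 37.2 km / 0.12 m/s = 3.72e+04/0.12 = 3.1e+05 s = 3.588 d.
First-order decay: C = 151·exp(−0.29·3.588) = 151·0.3533 = 53.34 mg/L.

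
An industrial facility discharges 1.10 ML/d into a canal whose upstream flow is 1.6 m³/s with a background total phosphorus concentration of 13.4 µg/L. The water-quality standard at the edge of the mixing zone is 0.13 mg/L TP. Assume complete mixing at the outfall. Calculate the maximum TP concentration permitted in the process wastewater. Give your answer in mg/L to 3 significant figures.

14.8 mg/L

1.10 ML/d = 0.01273 m³/s.
13.4 µg/L = 0.0134 mg/L.
Mass balance: 0.13·1.613 = 0.01273·Cₑ + 1.6·0.0134.
Cₑ = (0.2097 − 0.02144) / 0.01273 = 14.78 mg/L.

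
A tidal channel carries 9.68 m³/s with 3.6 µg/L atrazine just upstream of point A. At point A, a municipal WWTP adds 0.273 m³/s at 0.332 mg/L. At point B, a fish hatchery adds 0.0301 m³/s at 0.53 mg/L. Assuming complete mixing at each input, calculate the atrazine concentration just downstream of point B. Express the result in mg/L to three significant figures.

3.6 µg/L = 0.0036 mg/L.
After input A: C = (9.68·0.0036 + 0.273·0.332) / 9.953 = 0.01261 mg/L.
After input B: C = (9.953·0.01261 + 0.0301·0.53) / 9.983 = 0.01417 mg/L.

0.0142 mg/L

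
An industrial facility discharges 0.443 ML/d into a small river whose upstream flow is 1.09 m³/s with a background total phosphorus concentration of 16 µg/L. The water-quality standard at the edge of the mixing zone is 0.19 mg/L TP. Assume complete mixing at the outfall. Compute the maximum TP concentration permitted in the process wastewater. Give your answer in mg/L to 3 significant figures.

37.2 mg/L

0.443 ML/d = 0.005127 m³/s.
16 µg/L = 0.016 mg/L.
Mass balance: 0.19·1.095 = 0.005127·Cₑ + 1.09·0.016.
Cₑ = (0.2081 − 0.01744) / 0.005127 = 37.18 mg/L.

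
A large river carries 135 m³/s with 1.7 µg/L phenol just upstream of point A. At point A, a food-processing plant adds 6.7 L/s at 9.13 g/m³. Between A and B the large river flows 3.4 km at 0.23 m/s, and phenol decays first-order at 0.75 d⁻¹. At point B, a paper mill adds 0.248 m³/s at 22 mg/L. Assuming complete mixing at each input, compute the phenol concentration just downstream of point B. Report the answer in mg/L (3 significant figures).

0.0422 mg/L

1.7 µg/L = 0.0017 mg/L.
6.7 L/s = 0.0067 m³/s.
After input A: C = (135·0.0017 + 0.0067·9.13) / 135 = 0.002153 mg/L.
Over the 3.4 km reach to input B (t = 1.478e+04 s = 0.1711 d), decay gives C = 0.002153·exp(−0.75·0.1711) = 0.001894 mg/L.
After input B: C = (135·0.001894 + 0.248·22) / 135.3 = 0.04223 mg/L.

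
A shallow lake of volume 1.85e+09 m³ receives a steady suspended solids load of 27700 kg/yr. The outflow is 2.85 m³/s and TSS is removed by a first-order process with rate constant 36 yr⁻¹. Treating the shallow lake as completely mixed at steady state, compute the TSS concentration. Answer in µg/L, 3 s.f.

0.415 µg/L

Outflow Q = 2.85 m³/s × 3.156e+07 s/yr = 8.994e+07 m³/yr.
Steady-state CSTR mass balance: W = Q·C + k·V·C, so C = W/(Q + kV).
Q + kV = 8.994e+07 + 36·1.85e+09 = 6.669e+10 m³/yr.
C = 27700/6.669e+10 = 4.154e-07 kg/m³ = 0.0004154 mg/L = 0.4154 µg/L.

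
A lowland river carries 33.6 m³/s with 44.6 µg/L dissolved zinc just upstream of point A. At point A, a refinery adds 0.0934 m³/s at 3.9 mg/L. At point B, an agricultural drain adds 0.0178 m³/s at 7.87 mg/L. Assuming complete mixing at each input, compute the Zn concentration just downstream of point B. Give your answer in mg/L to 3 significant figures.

44.6 µg/L = 0.0446 mg/L.
After input A: C = (33.6·0.0446 + 0.0934·3.9) / 33.69 = 0.05529 mg/L.
After input B: C = (33.69·0.05529 + 0.0178·7.87) / 33.71 = 0.05941 mg/L.

0.0594 mg/L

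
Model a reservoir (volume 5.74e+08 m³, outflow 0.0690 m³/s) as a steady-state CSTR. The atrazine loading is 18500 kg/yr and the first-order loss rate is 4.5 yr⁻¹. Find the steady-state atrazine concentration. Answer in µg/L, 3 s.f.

7.16 µg/L

Outflow Q = 0.0690 m³/s × 3.156e+07 s/yr = 2.177e+06 m³/yr.
Steady-state CSTR mass balance: W = Q·C + k·V·C, so C = W/(Q + kV).
Q + kV = 2.177e+06 + 4.5·5.74e+08 = 2.585e+09 m³/yr.
C = 18500/2.585e+09 = 7.156e-06 kg/m³ = 0.007156 mg/L = 7.156 µg/L.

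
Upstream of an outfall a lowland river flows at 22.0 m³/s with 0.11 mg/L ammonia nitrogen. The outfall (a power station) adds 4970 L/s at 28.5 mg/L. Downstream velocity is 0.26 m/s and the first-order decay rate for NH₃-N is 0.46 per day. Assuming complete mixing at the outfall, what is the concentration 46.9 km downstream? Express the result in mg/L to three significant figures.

4970 L/s = 4.97 m³/s.
After complete mixing, C₀ = (4.97·28.5 + 22·0.11) / 26.97 = 5.342 mg/L.
Travel time t = 4.69e+04 m / 0.26 m/s = 1.804e+05 s = 2.088 d.
C = 5.342·exp(−0.46·2.088) = 5.342·0.3827 = 2.045 mg/L.

2.04 mg/L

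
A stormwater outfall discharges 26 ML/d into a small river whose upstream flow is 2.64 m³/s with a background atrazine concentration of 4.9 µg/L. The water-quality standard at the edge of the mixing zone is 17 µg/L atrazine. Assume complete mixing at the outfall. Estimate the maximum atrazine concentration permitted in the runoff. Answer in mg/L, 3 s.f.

26 ML/d = 0.3009 m³/s.
4.9 µg/L = 0.0049 mg/L.
17 µg/L = 0.017 mg/L.
Mass balance: 0.017·2.941 = 0.3009·Cₑ + 2.64·0.0049.
Cₑ = (0.05 − 0.01294) / 0.3009 = 0.1232 mg/L.

0.123 mg/L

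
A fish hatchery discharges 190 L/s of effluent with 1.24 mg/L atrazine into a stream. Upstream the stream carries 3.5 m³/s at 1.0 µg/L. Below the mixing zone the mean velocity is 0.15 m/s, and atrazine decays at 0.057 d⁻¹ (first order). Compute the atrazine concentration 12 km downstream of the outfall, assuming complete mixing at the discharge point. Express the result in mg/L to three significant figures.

0.0615 mg/L

190 L/s = 0.19 m³/s.
1.0 µg/L = 0.001 mg/L.
After complete mixing, C₀ = (0.19·1.24 + 3.5·0.001) / 3.69 = 0.0648 mg/L.
Travel time t = 1.2e+04 m / 0.15 m/s = 8e+04 s = 0.9259 d.
C = 0.0648·exp(−0.057·0.9259) = 0.0648·0.9486 = 0.06147 mg/L.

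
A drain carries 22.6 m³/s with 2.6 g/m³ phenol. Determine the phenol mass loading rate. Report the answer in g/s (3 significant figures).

Mass flux = Q·C = 22.6 m³/s × 2.6 g/m³ = 58.76 g/s.

58.8 g/s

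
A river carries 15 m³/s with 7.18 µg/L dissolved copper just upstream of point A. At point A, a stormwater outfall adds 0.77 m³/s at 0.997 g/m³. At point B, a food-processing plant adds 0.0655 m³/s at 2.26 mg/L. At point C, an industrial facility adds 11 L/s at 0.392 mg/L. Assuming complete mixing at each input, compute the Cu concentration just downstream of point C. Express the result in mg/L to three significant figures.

7.18 µg/L = 0.00718 mg/L.
After input A: C = (15·0.00718 + 0.77·0.997) / 15.77 = 0.05551 mg/L.
After input B: C = (15.77·0.05551 + 0.0655·2.26) / 15.84 = 0.06463 mg/L.
11 L/s = 0.011 m³/s.
After input C: C = (15.84·0.06463 + 0.011·0.392) / 15.85 = 0.06486 mg/L.

0.0649 mg/L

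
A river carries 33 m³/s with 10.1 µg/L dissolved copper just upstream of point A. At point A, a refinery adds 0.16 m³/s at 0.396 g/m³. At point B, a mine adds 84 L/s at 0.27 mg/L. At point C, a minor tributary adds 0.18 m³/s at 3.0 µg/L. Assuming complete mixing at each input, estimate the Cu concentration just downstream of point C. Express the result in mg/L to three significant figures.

10.1 µg/L = 0.0101 mg/L.
After input A: C = (33·0.0101 + 0.16·0.396) / 33.16 = 0.01196 mg/L.
84 L/s = 0.084 m³/s.
After input B: C = (33.16·0.01196 + 0.084·0.27) / 33.24 = 0.01261 mg/L.
3.0 µg/L = 0.003 mg/L.
After input C: C = (33.24·0.01261 + 0.18·0.003) / 33.42 = 0.01256 mg/L.

0.0126 mg/L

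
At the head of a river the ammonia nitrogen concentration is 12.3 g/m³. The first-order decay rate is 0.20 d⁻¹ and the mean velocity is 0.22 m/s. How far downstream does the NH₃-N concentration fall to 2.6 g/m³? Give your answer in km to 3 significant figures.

148 km

From C = C₀·e^(−kt), t = ln(C₀/C)/k = ln(12.3/2.6)/0.20 = 1.554/0.20 = 7.77 d.
Distance = v·t = 0.22 m/s × 6.714e+05 s = 1.477e+05 m = 147.7 km.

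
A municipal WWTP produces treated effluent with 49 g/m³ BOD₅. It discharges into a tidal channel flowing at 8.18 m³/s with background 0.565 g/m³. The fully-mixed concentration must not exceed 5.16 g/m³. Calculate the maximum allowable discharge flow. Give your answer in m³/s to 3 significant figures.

Mass balance at complete mixing: C_std·(Q_w + Q_r) = Q_w·C_e + Q_r·C_b.
Rearranging, Q_w = Q_r·(C_std − C_b)/(C_e − C_std) = 8.18·(5.16 − 0.565) / (49 − 5.16) = 0.8574 m³/s.

0.857 m³/s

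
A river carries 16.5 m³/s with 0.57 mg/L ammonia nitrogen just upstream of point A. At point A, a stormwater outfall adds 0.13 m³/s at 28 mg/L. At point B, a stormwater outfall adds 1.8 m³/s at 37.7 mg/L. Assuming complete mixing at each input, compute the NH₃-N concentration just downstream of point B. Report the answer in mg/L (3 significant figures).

After input A: C = (16.5·0.57 + 0.13·28) / 16.63 = 0.7844 mg/L.
After input B: C = (16.63·0.7844 + 1.8·37.7) / 18.43 = 4.39 mg/L.

4.39 mg/L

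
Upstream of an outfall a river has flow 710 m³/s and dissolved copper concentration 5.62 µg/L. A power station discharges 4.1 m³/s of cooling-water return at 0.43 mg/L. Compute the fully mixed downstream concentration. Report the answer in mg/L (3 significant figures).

0.00806 mg/L

5.62 µg/L = 0.00562 mg/L.
Flow-weighted mixing gives C = (4.1·0.43 + 710·0.00562) / (4.1 + 710) = 5.753/714.1 = 0.008057 mg/L.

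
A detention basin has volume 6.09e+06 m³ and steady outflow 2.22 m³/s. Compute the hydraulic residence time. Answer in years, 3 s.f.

Q = 2.22 m³/s × 3.156e+07 s/yr = 7.006e+07 m³/yr.
Hydraulic residence time τ = V/Q = 6.09e+06/7.006e+07 = 0.08693 yr.

0.0869 yr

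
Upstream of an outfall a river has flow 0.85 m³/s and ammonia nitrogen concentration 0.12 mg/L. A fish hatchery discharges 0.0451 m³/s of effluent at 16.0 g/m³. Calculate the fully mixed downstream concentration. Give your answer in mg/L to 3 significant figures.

0.920 mg/L

By mass balance at complete mixing, C = (0.0451·16 + 0.85·0.12) / (0.0451 + 0.85) = 0.8236/0.8951 = 0.9201 mg/L.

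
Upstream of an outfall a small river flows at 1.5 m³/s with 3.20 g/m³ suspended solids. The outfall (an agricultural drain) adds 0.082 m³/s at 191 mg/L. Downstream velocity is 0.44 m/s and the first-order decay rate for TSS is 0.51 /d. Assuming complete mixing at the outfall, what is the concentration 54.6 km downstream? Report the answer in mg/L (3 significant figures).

After complete mixing, C₀ = (0.082·191 + 1.5·3.2) / 1.582 = 12.93 mg/L.
Travel time t = 5.46e+04 m / 0.44 m/s = 1.241e+05 s = 1.436 d.
C = 12.93·exp(−0.51·1.436) = 12.93·0.4807 = 6.218 mg/L.

6.22 mg/L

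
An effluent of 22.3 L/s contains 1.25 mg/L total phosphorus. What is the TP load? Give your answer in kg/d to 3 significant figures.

2.41 kg/d

22.3 L/s = 0.0223 m³/s.
Mass flux = Q·C = 0.0223 m³/s × 1.25 g/m³ = 0.02788 g/s.
= 0.02788 g/s × 86.4 = 2.408 kg/d.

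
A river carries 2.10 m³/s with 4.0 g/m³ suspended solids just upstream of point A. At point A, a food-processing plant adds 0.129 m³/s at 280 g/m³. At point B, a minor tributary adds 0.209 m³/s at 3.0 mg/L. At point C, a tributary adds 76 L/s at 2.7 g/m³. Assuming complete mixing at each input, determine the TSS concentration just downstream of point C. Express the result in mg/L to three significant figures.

After input A: C = (2.1·4 + 0.129·280) / 2.229 = 19.97 mg/L.
After input B: C = (2.229·19.97 + 0.209·3) / 2.438 = 18.52 mg/L.
76 L/s = 0.076 m³/s.
After input C: C = (2.438·18.52 + 0.076·2.7) / 2.514 = 18.04 mg/L.

18.0 mg/L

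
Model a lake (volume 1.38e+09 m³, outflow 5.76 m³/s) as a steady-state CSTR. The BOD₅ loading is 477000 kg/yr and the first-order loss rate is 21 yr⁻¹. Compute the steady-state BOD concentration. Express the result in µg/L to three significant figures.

Outflow Q = 5.76 m³/s × 3.156e+07 s/yr = 1.818e+08 m³/yr.
Steady-state CSTR mass balance: W = Q·C + k·V·C, so C = W/(Q + kV).
Q + kV = 1.818e+08 + 21·1.38e+09 = 2.916e+10 m³/yr.
C = 477000/2.916e+10 = 1.636e-05 kg/m³ = 0.01636 mg/L = 16.36 µg/L.

16.4 µg/L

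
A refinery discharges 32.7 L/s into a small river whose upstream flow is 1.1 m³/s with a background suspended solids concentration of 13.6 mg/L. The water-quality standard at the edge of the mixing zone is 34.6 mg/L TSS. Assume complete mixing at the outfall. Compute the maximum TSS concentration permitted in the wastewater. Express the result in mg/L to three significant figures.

741 mg/L

32.7 L/s = 0.0327 m³/s.
Mass balance: 34.6·1.133 = 0.0327·Cₑ + 1.1·13.6.
Cₑ = (39.19 − 14.96) / 0.0327 = 741 mg/L.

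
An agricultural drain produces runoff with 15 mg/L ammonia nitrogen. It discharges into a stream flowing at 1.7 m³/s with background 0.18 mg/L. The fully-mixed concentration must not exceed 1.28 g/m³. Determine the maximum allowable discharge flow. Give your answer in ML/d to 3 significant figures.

Mass balance at complete mixing: C_std·(Q_w + Q_r) = Q_w·C_e + Q_r·C_b.
Rearranging, Q_w = Q_r·(C_std − C_b)/(C_e − C_std) = 1.7·(1.28 − 0.18) / (15 − 1.28) = 0.1363 m³/s.
= 11.78 ML/d.

11.8 ML/d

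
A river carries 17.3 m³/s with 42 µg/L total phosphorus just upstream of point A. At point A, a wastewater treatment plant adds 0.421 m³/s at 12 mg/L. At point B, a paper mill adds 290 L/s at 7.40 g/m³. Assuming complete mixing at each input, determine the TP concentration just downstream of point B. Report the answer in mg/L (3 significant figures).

42 µg/L = 0.042 mg/L.
After input A: C = (17.3·0.042 + 0.421·12) / 17.72 = 0.3261 mg/L.
290 L/s = 0.29 m³/s.
After input B: C = (17.72·0.3261 + 0.29·7.4) / 18.01 = 0.44 mg/L.

0.440 mg/L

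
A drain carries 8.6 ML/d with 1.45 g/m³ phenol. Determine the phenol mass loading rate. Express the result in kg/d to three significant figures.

12.5 kg/d

8.6 ML/d = 0.09954 m³/s.
Mass flux = Q·C = 0.09954 m³/s × 1.45 g/m³ = 0.1443 g/s.
= 0.1443 g/s × 86.4 = 12.47 kg/d.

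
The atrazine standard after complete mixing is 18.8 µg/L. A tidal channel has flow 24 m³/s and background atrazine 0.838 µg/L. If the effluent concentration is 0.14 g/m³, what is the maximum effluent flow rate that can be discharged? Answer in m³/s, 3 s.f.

0.838 µg/L = 0.000838 mg/L.
18.8 µg/L = 0.0188 mg/L.
Mass balance at complete mixing: C_std·(Q_w + Q_r) = Q_w·C_e + Q_r·C_b.
Rearranging, Q_w = Q_r·(C_std − C_b)/(C_e − C_std) = 24·(0.0188 − 0.000838) / (0.14 − 0.0188) = 3.557 m³/s.

3.56 m³/s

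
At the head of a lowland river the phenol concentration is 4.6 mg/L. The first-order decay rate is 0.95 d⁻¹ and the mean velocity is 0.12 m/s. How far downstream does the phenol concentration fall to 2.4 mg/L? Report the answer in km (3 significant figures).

From C = C₀·e^(−kt), t = ln(C₀/C)/k = ln(4.6/2.4)/0.95 = 0.6506/0.95 = 0.6848 d.
Distance = v·t = 0.12 m/s × 5.917e+04 s = 7100 m = 7.1 km.

7.10 km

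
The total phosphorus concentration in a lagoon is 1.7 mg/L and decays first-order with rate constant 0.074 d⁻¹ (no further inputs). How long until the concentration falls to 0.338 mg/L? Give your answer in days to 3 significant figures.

t = ln(C₀/C)/k = ln(1.7/0.338)/0.074 = 1.615/0.074 = 21.83 d.

21.8 d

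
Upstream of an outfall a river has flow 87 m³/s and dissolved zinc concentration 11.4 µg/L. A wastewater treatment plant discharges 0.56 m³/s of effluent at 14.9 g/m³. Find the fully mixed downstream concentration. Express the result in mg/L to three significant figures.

11.4 µg/L = 0.0114 mg/L.
Flow-weighted mixing gives C = (0.56·14.9 + 87·0.0114) / (0.56 + 87) = 9.336/87.56 = 0.1066 mg/L.

0.107 mg/L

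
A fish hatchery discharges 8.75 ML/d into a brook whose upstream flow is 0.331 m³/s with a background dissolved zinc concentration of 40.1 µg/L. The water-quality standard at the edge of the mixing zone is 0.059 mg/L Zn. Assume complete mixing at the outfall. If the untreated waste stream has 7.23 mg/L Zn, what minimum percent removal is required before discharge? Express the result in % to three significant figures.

98.3 %

8.75 ML/d = 0.1013 m³/s.
40.1 µg/L = 0.0401 mg/L.
Mass balance: 0.059·0.4323 = 0.1013·Cₑ + 0.331·0.0401.
Cₑ = (0.0255 − 0.01327) / 0.1013 = 0.1208 mg/L.
Required removal = 1 − 0.1208/7.23 = 98.33 %.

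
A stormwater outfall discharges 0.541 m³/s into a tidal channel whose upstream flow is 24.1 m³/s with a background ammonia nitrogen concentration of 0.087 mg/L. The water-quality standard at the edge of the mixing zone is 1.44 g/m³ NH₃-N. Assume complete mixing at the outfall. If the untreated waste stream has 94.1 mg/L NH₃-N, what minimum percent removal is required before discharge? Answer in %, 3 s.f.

Mass balance: 1.44·24.64 = 0.541·Cₑ + 24.1·0.087.
Cₑ = (35.48 − 2.097) / 0.541 = 61.71 mg/L.
Required removal = 1 − 61.71/94.1 = 34.42 %.

34.4 %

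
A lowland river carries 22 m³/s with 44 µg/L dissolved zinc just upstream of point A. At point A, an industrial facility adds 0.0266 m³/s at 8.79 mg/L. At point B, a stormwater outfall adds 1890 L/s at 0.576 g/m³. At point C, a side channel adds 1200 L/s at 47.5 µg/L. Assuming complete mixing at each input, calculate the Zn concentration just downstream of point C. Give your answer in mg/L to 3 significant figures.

44 µg/L = 0.044 mg/L.
After input A: C = (22·0.044 + 0.0266·8.79) / 22.03 = 0.05456 mg/L.
1890 L/s = 1.89 m³/s.
After input B: C = (22.03·0.05456 + 1.89·0.576) / 23.92 = 0.09577 mg/L.
1200 L/s = 1.2 m³/s.
47.5 µg/L = 0.0475 mg/L.
After input C: C = (23.92·0.09577 + 1.2·0.0475) / 25.12 = 0.09346 mg/L.

0.0935 mg/L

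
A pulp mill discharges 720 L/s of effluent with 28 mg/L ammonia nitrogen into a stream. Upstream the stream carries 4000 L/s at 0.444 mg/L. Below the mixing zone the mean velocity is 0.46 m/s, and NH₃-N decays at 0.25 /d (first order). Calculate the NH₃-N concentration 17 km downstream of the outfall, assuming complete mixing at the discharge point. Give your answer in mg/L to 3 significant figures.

720 L/s = 0.72 m³/s.
4000 L/s = 4 m³/s.
After complete mixing, C₀ = (0.72·28 + 4·0.444) / 4.72 = 4.647 mg/L.
Travel time t = 1.7e+04 m / 0.46 m/s = 3.696e+04 s = 0.4277 d.
C = 4.647·exp(−0.25·0.4277) = 4.647·0.8986 = 4.176 mg/L.

4.18 mg/L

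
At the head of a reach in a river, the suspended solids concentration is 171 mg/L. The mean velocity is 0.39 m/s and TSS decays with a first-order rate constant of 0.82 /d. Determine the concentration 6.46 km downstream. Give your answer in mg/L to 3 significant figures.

146 mg/L

Travel time t = 6.46 km / 0.39 m/s = 6460/0.39 = 1.656e+04 s = 0.1917 d.
First-order decay: C = 171·exp(−0.82·0.1917) = 171·0.8545 = 146.1 mg/L.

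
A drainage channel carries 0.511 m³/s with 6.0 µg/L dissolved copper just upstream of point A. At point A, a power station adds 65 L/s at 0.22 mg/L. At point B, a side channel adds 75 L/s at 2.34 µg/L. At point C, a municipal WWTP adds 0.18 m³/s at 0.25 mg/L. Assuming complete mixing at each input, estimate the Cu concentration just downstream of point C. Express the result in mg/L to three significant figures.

0.0753 mg/L

6.0 µg/L = 0.006 mg/L.
65 L/s = 0.065 m³/s.
After input A: C = (0.511·0.006 + 0.065·0.22) / 0.576 = 0.03015 mg/L.
75 L/s = 0.075 m³/s.
2.34 µg/L = 0.00234 mg/L.
After input B: C = (0.576·0.03015 + 0.075·0.00234) / 0.651 = 0.02695 mg/L.
After input C: C = (0.651·0.02695 + 0.18·0.25) / 0.831 = 0.07526 mg/L.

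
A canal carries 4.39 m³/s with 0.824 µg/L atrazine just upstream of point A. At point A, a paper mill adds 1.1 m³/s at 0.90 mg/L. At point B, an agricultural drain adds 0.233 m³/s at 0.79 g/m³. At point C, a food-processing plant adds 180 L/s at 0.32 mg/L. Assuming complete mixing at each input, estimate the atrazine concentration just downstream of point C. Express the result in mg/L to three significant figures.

0.824 µg/L = 0.000824 mg/L.
After input A: C = (4.39·0.000824 + 1.1·0.9) / 5.49 = 0.181 mg/L.
After input B: C = (5.49·0.181 + 0.233·0.79) / 5.723 = 0.2058 mg/L.
180 L/s = 0.18 m³/s.
After input C: C = (5.723·0.2058 + 0.18·0.32) / 5.903 = 0.2093 mg/L.

0.209 mg/L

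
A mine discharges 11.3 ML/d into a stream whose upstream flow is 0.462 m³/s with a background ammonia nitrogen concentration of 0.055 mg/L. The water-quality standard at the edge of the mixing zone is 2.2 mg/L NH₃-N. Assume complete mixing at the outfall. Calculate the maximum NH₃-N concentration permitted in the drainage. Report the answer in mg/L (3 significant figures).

9.78 mg/L

11.3 ML/d = 0.1308 m³/s.
Mass balance: 2.2·0.5928 = 0.1308·Cₑ + 0.462·0.055.
Cₑ = (1.304 − 0.02541) / 0.1308 = 9.777 mg/L.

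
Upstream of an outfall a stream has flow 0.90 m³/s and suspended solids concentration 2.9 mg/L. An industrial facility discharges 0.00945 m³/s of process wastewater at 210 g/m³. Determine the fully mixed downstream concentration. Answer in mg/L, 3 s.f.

5.05 mg/L

By mass balance at complete mixing, C = (0.00945·210 + 0.9·2.9) / (0.00945 + 0.9) = 4.595/0.9094 = 5.052 mg/L.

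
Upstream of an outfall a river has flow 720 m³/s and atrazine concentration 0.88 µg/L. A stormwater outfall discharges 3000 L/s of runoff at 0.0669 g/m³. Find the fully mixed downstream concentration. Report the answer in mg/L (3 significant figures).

3000 L/s = 3 m³/s.
0.88 µg/L = 0.00088 mg/L.
Conservation of mass across the mixing zone: C = (3·0.0669 + 720·0.00088) / (3 + 720) = 0.8343/723 = 0.001154 mg/L.

0.00115 mg/L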